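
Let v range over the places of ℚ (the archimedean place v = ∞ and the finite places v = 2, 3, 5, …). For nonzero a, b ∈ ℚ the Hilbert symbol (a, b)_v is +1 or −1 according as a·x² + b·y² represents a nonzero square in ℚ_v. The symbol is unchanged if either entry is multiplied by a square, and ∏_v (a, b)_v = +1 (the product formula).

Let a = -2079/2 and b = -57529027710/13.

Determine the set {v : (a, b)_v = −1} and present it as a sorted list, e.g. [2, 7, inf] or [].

[2, 5, 7, 11, 13, inf]

(a, b) ≡ (-462, -1430) mod (ℚ^×)²; places V = {2, 3, 5, 7, 11, 13, ∞}.
(a,b)_13: α=0, u≡7; β=-1, v≡2 (mod 13); (7|13)=-1, (2|13)=-1; sign (−1)^0·-1^-1·-1^0 = -1.
(a,b)_2: α=-1, β=1; u≡1, v≡5 (mod 8); ε(u)ε(v)=0·0, αω(v)=-1·1, βω(u)=1·0; sum ≡ 1  ⇒  -1.
(a,b)_7: α=1, u≡2; β=2, v≡6 (mod 7); (2|7)=+1, (6|7)=-1; sign (−1)^0·+1^2·-1^1 = -1.
(a,b)_∞: sgn(-462)=−, sgn(-1430)=−, so -1.
(a,b)_5: α=0, u≡3; β=1, v≡1 (mod 5); (3|5)=-1, (1|5)=+1; sign (−1)^0·-1^1·+1^0 = -1.
(a,b)_11: α=1, u≡10; β=5, v≡2 (mod 11); (10|11)=-1, (2|11)=-1; sign (−1)^1·-1^5·-1^1 = -1.
(a,b)_3: α=3, u≡2; β=6, v≡1 (mod 3); (2|3)=-1, (1|3)=+1; sign (−1)^0·-1^6·+1^3 = +1.
|Ram(-462, -1430)| = 6, even; anisotropic at {2, 5, 7, 11, 13, ∞}.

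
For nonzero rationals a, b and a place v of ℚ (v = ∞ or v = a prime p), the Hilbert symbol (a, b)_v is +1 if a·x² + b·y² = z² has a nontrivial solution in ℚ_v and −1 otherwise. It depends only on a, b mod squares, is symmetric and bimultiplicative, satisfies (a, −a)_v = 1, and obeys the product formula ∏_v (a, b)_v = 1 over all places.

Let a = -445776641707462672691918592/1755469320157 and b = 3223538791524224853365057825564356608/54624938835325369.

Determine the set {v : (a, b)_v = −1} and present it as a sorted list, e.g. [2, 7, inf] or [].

[11, 47]

Mod squares: a ≡ -1739, b ≡ 14663. Check v ∈ {∞, 2, 3, 7, 11, 17, 19, 23, 29, 31, 37, 43, 47}.
v=3: a=3^2·(≡1), b=3^2·(≡2) mod 3; (1|3)=+1, (2|3)=-1; (−1)^{2·2·1}·(+1)^2·(-1)^2 = +1.
v=11: a=11^2·(≡8), b=11^3·(≡8) mod 11; (8|11)=-1, (8|11)=-1; (−1)^{2·3·5}·(-1)^3·(-1)^2 = -1.
v=47: a=47^1·(≡43), b=47^2·(≡43) mod 47; (43|47)=-1, (43|47)=-1; (−1)^{1·2·23}·(-1)^2·(-1)^1 = -1.
v=∞: -1739 < 0 and 14663 > 0  ⇒  (a,b)_∞ = +1.
v=23: a=23^2·(≡18), b=23^0·(≡13) mod 23; (18|23)=+1, (13|23)=+1; (−1)^{2·0·11}·(+1)^0·(+1)^2 = +1.
v=43: a=43^2·(≡24), b=43^3·(≡14) mod 43; (24|43)=+1, (14|43)=+1; (−1)^{2·3·21}·(+1)^3·(+1)^2 = +1.
v=31: a=31^4·(≡16), b=31^7·(≡28) mod 31; (16|31)=+1, (28|31)=+1; (−1)^{4·7·15}·(+1)^7·(+1)^4 = +1.
v=2: v_2(a)=8, v_2(b)=12; units ≡ 5, 7 (mod 8); ε·ε+αω+βω = 0·1+8·0+12·1 ≡ 0  ⇒  (a,b)_2 = +1.
v=19: a=19^4·(≡11), b=19^6·(≡13) mod 19; (11|19)=+1, (13|19)=-1; (−1)^{4·6·9}·(+1)^6·(-1)^4 = +1.
v=17: a=17^2·(≡12), b=17^2·(≡16) mod 17; (12|17)=-1, (16|17)=+1; (−1)^{2·2·8}·(-1)^2·(+1)^2 = +1.
v=37: a=37^-3·(≡1), b=37^-4·(≡33) mod 37; (1|37)=+1, (33|37)=+1; (−1)^{-3·-4·18}·(+1)^-4·(+1)^-3 = +1.
v=7: a=7^-2·(≡4), b=7^-2·(≡3) mod 7; (4|7)=+1, (3|7)=-1; (−1)^{-2·-2·3}·(+1)^-2·(-1)^-2 = +1.
v=29: a=29^-4·(≡7), b=29^-6·(≡2) mod 29; (7|29)=+1, (2|29)=-1; (−1)^{-4·-6·14}·(+1)^-6·(-1)^-4 = +1.
Ram(-1739, 14663) = {11, 47}; no ℚ_11-point on the conic.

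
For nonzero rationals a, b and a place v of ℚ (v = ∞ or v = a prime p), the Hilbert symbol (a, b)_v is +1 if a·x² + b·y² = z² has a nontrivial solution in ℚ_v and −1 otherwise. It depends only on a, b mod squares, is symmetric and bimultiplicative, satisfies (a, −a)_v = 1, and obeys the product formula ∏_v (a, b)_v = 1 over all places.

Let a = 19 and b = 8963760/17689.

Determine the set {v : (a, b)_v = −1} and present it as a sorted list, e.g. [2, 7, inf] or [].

[2, 13]

(a, b) ≡ (19, 3315) mod (ℚ^×)²; places V = {2, 3, 5, 7, 13, 17, 19, ∞}.
(a,b)_13: α=0, u≡6; β=3, v≡7 (mod 13); (6|13)=-1, (7|13)=-1; sign (−1)^0·-1^3·-1^0 = -1.
(a,b)_7: α=0, u≡5; β=-2, v≡2 (mod 7); (5|7)=-1, (2|7)=+1; sign (−1)^0·-1^-2·+1^0 = +1.
(a,b)_2: α=0, β=4; u≡3, v≡3 (mod 8); ε(u)ε(v)=1·1, αω(v)=0·1, βω(u)=4·1; sum ≡ 1  ⇒  -1.
(a,b)_17: α=0, u≡2; β=1, v≡16 (mod 17); (2|17)=+1, (16|17)=+1; sign (−1)^0·+1^1·+1^0 = +1.
(a,b)_∞: sgn(19)=+, sgn(3315)=+, so +1.
(a,b)_3: α=0, u≡1; β=1, v≡1 (mod 3); (1|3)=+1, (1|3)=+1; sign (−1)^0·+1^1·+1^0 = +1.
(a,b)_5: α=0, u≡4; β=1, v≡3 (mod 5); (4|5)=+1, (3|5)=-1; sign (−1)^0·+1^1·-1^0 = +1.
(a,b)_19: α=1, u≡1; β=-2, v≡17 (mod 19); (1|19)=+1, (17|19)=+1; sign (−1)^0·+1^-2·+1^1 = +1.
|Ram(19, 3315)| = 2, even; anisotropic at {2, 13}.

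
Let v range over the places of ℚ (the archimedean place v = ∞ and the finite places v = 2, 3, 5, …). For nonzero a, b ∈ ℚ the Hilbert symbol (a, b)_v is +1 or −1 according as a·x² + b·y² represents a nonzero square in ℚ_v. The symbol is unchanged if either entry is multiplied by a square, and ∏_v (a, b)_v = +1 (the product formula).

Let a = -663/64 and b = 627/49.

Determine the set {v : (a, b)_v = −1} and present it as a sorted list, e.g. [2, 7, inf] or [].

[11, 19]

Mod squares: a ≡ -663, b ≡ 627. Check v ∈ {∞, 2, 3, 7, 11, 13, 17, 19}.
v=3: a=3^1·(≡1), b=3^1·(≡2) mod 3; (1|3)=+1, (2|3)=-1; (−1)^{1·1·1}·(+1)^1·(-1)^1 = +1.
v=17: a=17^1·(≡14), b=17^0·(≡1) mod 17; (14|17)=-1, (1|17)=+1; (−1)^{1·0·8}·(-1)^0·(+1)^1 = +1.
v=13: a=13^1·(≡12), b=13^0·(≡12) mod 13; (12|13)=+1, (12|13)=+1; (−1)^{1·0·6}·(+1)^0·(+1)^1 = +1.
v=11: a=11^0·(≡7), b=11^1·(≡7) mod 11; (7|11)=-1, (7|11)=-1; (−1)^{0·1·5}·(-1)^1·(-1)^0 = -1.
v=19: a=19^0·(≡3), b=19^1·(≡3) mod 19; (3|19)=-1, (3|19)=-1; (−1)^{0·1·9}·(-1)^1·(-1)^0 = -1.
v=2: v_2(a)=-6, v_2(b)=0; units ≡ 1, 3 (mod 8); ε·ε+αω+βω = 0·1+-6·1+0·0 ≡ 0  ⇒  (a,b)_2 = +1.
v=∞: -663 < 0 and 627 > 0  ⇒  (a,b)_∞ = +1.
v=7: a=7^0·(≡2), b=7^-2·(≡4) mod 7; (2|7)=+1, (4|7)=+1; (−1)^{0·-2·3}·(+1)^-2·(+1)^0 = +1.
(-663, 627 / ℚ) ramifies at {11, 19}: a division algebra.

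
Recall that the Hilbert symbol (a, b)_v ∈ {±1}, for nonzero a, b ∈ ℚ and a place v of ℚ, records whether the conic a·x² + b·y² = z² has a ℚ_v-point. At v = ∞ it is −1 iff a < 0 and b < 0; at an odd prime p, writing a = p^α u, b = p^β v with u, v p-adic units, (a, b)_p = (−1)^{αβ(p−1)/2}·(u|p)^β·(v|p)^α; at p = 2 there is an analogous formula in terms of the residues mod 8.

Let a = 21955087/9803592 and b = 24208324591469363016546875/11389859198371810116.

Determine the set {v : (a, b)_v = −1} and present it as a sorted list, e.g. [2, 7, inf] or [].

[7, 19]

(a, b) ≡ (14, 19019) mod (ℚ^×)²; places V = {2, 3, 5, 7, 11, 13, 17, 19, 23, 41, ∞}.
(a,b)_11: α=2, u≡5; β=5, v≡7 (mod 11); (5|11)=+1, (7|11)=-1; sign (−1)^0·+1^5·-1^2 = +1.
(a,b)_5: α=0, u≡1; β=6, v≡4 (mod 5); (1|5)=+1, (4|5)=+1; sign (−1)^0·+1^6·+1^0 = +1.
(a,b)_7: α=3, u≡1; β=7, v≡4 (mod 7); (1|7)=+1, (4|7)=+1; sign (−1)^1·+1^7·+1^3 = -1.
(a,b)_13: α=0, u≡4; β=3, v≡2 (mod 13); (4|13)=+1, (2|13)=-1; sign (−1)^0·+1^3·-1^0 = +1.
(a,b)_2: α=-3, β=-2; u≡7, v≡3 (mod 8); ε(u)ε(v)=1·1, αω(v)=-3·1, βω(u)=-2·0; sum ≡ 0  ⇒  +1.
(a,b)_17: α=0, u≡11; β=-2, v≡16 (mod 17); (11|17)=-1, (16|17)=+1; sign (−1)^0·-1^-2·+1^0 = +1.
(a,b)_23: α=2, u≡19; β=4, v≡11 (mod 23); (19|23)=-1, (11|23)=-1; sign (−1)^0·-1^4·-1^2 = +1.
(a,b)_3: α=-6, u≡2; β=-20, v≡2 (mod 3); (2|3)=-1, (2|3)=-1; sign (−1)^0·-1^-20·-1^-6 = +1.
(a,b)_∞: sgn(14)=+, sgn(19019)=+, so +1.
(a,b)_19: α=0, u≡15; β=1, v≡3 (mod 19); (15|19)=-1, (3|19)=-1; sign (−1)^0·-1^1·-1^0 = -1.
(a,b)_41: α=-2, u≡12; β=-4, v≡10 (mod 41); (12|41)=-1, (10|41)=+1; sign (−1)^0·-1^-4·+1^-2 = +1.
(14, 19019 / ℚ) ramifies at {7, 19}: a division algebra.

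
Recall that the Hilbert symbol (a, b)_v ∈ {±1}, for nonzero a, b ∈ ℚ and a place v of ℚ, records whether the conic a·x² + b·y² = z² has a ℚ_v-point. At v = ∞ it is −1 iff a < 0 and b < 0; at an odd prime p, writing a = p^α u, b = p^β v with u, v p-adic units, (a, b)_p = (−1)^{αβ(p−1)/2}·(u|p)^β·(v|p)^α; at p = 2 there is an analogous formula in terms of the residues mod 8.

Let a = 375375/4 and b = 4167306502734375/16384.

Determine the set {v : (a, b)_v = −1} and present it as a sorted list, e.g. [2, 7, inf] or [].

Mod squares: a ≡ 15015, b ≡ 7. Check v ∈ {∞, 2, 3, 5, 7, 11, 13}.
v=5: a=5^3·(≡2), b=5^8·(≡3) mod 5; (2|5)=-1, (3|5)=-1; (−1)^{3·8·2}·(-1)^8·(-1)^3 = -1.
v=∞: 15015 > 0 and 7 > 0  ⇒  (a,b)_∞ = +1.
v=3: a=3^1·(≡1), b=3^2·(≡1) mod 3; (1|3)=+1, (1|3)=+1; (−1)^{1·2·1}·(+1)^2·(+1)^1 = +1.
v=2: v_2(a)=-2, v_2(b)=-14; units ≡ 7, 7 (mod 8); ε·ε+αω+βω = 1·1+-2·0+-14·0 ≡ 1  ⇒  (a,b)_2 = -1.
v=7: a=7^1·(≡3), b=7^3·(≡4) mod 7; (3|7)=-1, (4|7)=+1; (−1)^{1·3·3}·(-1)^3·(+1)^1 = +1.
v=13: a=13^1·(≡7), b=13^4·(≡6) mod 13; (7|13)=-1, (6|13)=-1; (−1)^{1·4·6}·(-1)^4·(-1)^1 = -1.
v=11: a=11^1·(≡9), b=11^2·(≡6) mod 11; (9|11)=+1, (6|11)=-1; (−1)^{1·2·5}·(+1)^2·(-1)^1 = -1.
Ram(15015, 7) = {2, 5, 11, 13}; no ℚ_2-point on the conic.

[2, 5, 11, 13]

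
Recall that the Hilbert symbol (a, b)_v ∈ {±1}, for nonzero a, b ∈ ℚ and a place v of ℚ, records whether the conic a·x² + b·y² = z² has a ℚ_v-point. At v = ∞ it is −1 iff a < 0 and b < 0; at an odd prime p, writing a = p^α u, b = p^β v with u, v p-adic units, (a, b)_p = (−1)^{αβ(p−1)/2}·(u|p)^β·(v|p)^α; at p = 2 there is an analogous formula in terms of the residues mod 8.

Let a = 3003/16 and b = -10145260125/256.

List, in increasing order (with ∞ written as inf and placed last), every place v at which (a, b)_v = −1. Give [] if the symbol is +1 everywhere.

Mod squares: a ≡ 3003, b ≡ -5. Check v ∈ {∞, 2, 3, 5, 7, 11, 13}.
v=5: a=5^0·(≡3), b=5^3·(≡4) mod 5; (3|5)=-1, (4|5)=+1; (−1)^{0·3·2}·(-1)^3·(+1)^0 = -1.
v=13: a=13^1·(≡12), b=13^2·(≡6) mod 13; (12|13)=+1, (6|13)=-1; (−1)^{1·2·6}·(+1)^2·(-1)^1 = -1.
v=7: a=7^1·(≡1), b=7^2·(≡2) mod 7; (1|7)=+1, (2|7)=+1; (−1)^{1·2·3}·(+1)^2·(+1)^1 = +1.
v=2: v_2(a)=-4, v_2(b)=-8; units ≡ 3, 3 (mod 8); ε·ε+αω+βω = 1·1+-4·1+-8·1 ≡ 1  ⇒  (a,b)_2 = -1.
v=11: a=11^1·(≡4), b=11^2·(≡7) mod 11; (4|11)=+1, (7|11)=-1; (−1)^{1·2·5}·(+1)^2·(-1)^1 = -1.
v=∞: 3003 > 0 and -5 < 0  ⇒  (a,b)_∞ = +1.
v=3: a=3^1·(≡2), b=3^4·(≡1) mod 3; (2|3)=-1, (1|3)=+1; (−1)^{1·4·1}·(-1)^4·(+1)^1 = +1.
|Ram(3003, -5)| = 4, even; anisotropic at {2, 5, 11, 13}.

[2, 5, 11, 13]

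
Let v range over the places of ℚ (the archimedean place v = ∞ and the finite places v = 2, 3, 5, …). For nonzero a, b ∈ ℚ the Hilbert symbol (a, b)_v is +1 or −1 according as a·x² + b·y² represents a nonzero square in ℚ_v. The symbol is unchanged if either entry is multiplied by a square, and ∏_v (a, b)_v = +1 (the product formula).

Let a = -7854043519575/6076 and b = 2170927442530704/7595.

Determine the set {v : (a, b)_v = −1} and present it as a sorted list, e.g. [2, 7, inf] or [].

[2, 5, 23, 31]

(a, b) ≡ (-58497, 6727155) mod (ℚ^×)²; places V = {2, 3, 5, 7, 11, 13, 17, 23, 31, 37, ∞}.
(a,b)_3: α=3, u≡1; β=1, v≡2 (mod 3); (1|3)=+1, (2|3)=-1; sign (−1)^1·+1^1·-1^3 = +1.
(a,b)_∞: sgn(-58497)=−, sgn(6727155)=+, so +1.
(a,b)_37: α=1, u≡28; β=1, v≡25 (mod 37); (28|37)=+1, (25|37)=+1; sign (−1)^0·+1^1·+1^1 = +1.
(a,b)_11: α=2, u≡5; β=2, v≡6 (mod 11); (5|11)=+1, (6|11)=-1; sign (−1)^0·+1^2·-1^2 = +1.
(a,b)_2: α=-2, β=4; u≡7, v≡3 (mod 8); ε(u)ε(v)=1·1, αω(v)=-2·1, βω(u)=4·0; sum ≡ 1  ⇒  -1.
(a,b)_5: α=2, u≡2; β=-1, v≡1 (mod 5); (2|5)=-1, (1|5)=+1; sign (−1)^0·-1^-1·+1^2 = -1.
(a,b)_7: α=-2, u≡4; β=-2, v≡4 (mod 7); (4|7)=+1, (4|7)=+1; sign (−1)^0·+1^-2·+1^-2 = +1.
(a,b)_17: α=3, u≡11; β=3, v≡14 (mod 17); (11|17)=-1, (14|17)=-1; sign (−1)^0·-1^3·-1^3 = +1.
(a,b)_23: α=2, u≡17; β=3, v≡5 (mod 23); (17|23)=-1, (5|23)=-1; sign (−1)^0·-1^3·-1^2 = -1.
(a,b)_31: α=-1, u≡25; β=-1, v≡16 (mod 31); (25|31)=+1, (16|31)=+1; sign (−1)^1·+1^-1·+1^-1 = -1.
(a,b)_13: α=0, u≡4; β=2, v≡2 (mod 13); (4|13)=+1, (2|13)=-1; sign (−1)^0·+1^2·-1^0 = +1.
Ram(-58497, 6727155) = {2, 5, 23, 31}; no ℚ_2-point on the conic.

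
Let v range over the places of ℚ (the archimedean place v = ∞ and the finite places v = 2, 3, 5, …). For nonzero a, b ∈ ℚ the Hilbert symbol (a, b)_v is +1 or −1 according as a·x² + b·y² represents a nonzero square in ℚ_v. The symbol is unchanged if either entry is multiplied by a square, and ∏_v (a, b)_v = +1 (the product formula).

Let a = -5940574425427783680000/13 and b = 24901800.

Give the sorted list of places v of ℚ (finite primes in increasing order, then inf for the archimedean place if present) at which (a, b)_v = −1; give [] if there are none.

Mod squares: a ≡ -6006, b ≡ 42. Check v ∈ {∞, 2, 3, 5, 7, 11, 13}.
v=11: a=11^5·(≡1), b=11^2·(≡1) mod 11; (1|11)=+1, (1|11)=+1; (−1)^{5·2·5}·(+1)^2·(+1)^5 = +1.
v=3: a=3^7·(≡2), b=3^1·(≡2) mod 3; (2|3)=-1, (2|3)=-1; (−1)^{7·1·1}·(-1)^1·(-1)^7 = -1.
v=∞: -6006 < 0 and 42 > 0  ⇒  (a,b)_∞ = +1.
v=7: a=7^7·(≡5), b=7^3·(≡3) mod 7; (5|7)=-1, (3|7)=-1; (−1)^{7·3·3}·(-1)^3·(-1)^7 = -1.
v=2: v_2(a)=15, v_2(b)=3; units ≡ 5, 5 (mod 8); ε·ε+αω+βω = 0·0+15·1+3·1 ≡ 0  ⇒  (a,b)_2 = +1.
v=5: a=5^4·(≡4), b=5^2·(≡2) mod 5; (4|5)=+1, (2|5)=-1; (−1)^{4·2·2}·(+1)^2·(-1)^4 = +1.
v=13: a=13^-1·(≡6), b=13^0·(≡1) mod 13; (6|13)=-1, (1|13)=+1; (−1)^{-1·0·6}·(-1)^0·(+1)^-1 = +1.
(-6006, 42 / ℚ) ramifies at {3, 7}: a division algebra.

[3, 7]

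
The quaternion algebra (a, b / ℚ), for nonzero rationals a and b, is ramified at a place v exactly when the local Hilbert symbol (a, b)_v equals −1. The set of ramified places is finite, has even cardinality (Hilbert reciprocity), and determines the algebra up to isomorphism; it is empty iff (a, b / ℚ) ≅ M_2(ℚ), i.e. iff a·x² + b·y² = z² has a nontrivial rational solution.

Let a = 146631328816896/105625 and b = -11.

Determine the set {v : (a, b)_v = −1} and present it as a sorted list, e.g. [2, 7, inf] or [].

Mod squares: a ≡ 88711, b ≡ -11. Check v ∈ {∞, 2, 3, 5, 7, 11, 13, 19, 23, 29}.
v=5: a=5^-4·(≡4), b=5^0·(≡4) mod 5; (4|5)=+1, (4|5)=+1; (−1)^{-4·0·2}·(+1)^0·(+1)^-4 = +1.
v=23: a=23^1·(≡9), b=23^0·(≡12) mod 23; (9|23)=+1, (12|23)=+1; (−1)^{1·0·11}·(+1)^0·(+1)^1 = +1.
v=11: a=11^4·(≡7), b=11^1·(≡10) mod 11; (7|11)=-1, (10|11)=-1; (−1)^{4·1·5}·(-1)^1·(-1)^4 = -1.
v=7: a=7^3·(≡6), b=7^0·(≡3) mod 7; (6|7)=-1, (3|7)=-1; (−1)^{3·0·3}·(-1)^0·(-1)^3 = -1.
v=2: v_2(a)=8, v_2(b)=0; units ≡ 7, 5 (mod 8); ε·ε+αω+βω = 1·0+8·1+0·0 ≡ 0  ⇒  (a,b)_2 = +1.
v=∞: 88711 > 0 and -11 < 0  ⇒  (a,b)_∞ = +1.
v=13: a=13^-2·(≡1), b=13^0·(≡2) mod 13; (1|13)=+1, (2|13)=-1; (−1)^{-2·0·6}·(+1)^0·(-1)^-2 = +1.
v=29: a=29^1·(≡8), b=29^0·(≡18) mod 29; (8|29)=-1, (18|29)=-1; (−1)^{1·0·14}·(-1)^0·(-1)^1 = -1.
v=3: a=3^2·(≡1), b=3^0·(≡1) mod 3; (1|3)=+1, (1|3)=+1; (−1)^{2·0·1}·(+1)^0·(+1)^2 = +1.
v=19: a=19^1·(≡18), b=19^0·(≡8) mod 19; (18|19)=-1, (8|19)=-1; (−1)^{1·0·9}·(-1)^0·(-1)^1 = -1.
|Ram(88711, -11)| = 4, even; anisotropic at {7, 11, 19, 29}.

[7, 11, 19, 29]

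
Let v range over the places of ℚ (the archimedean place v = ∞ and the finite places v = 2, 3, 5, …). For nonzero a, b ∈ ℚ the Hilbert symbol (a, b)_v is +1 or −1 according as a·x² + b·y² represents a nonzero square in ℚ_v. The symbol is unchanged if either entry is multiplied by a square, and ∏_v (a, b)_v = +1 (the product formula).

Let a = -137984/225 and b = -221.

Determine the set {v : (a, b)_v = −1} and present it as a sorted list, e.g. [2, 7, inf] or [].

[11, 13, 17, inf]

Mod squares: a ≡ -11, b ≡ -221. Check v ∈ {∞, 2, 3, 5, 7, 11, 13, 17}.
v=7: a=7^2·(≡5), b=7^0·(≡3) mod 7; (5|7)=-1, (3|7)=-1; (−1)^{2·0·3}·(-1)^0·(-1)^2 = +1.
v=13: a=13^0·(≡6), b=13^1·(≡9) mod 13; (6|13)=-1, (9|13)=+1; (−1)^{0·1·6}·(-1)^1·(+1)^0 = -1.
v=11: a=11^1·(≡8), b=11^0·(≡10) mod 11; (8|11)=-1, (10|11)=-1; (−1)^{1·0·5}·(-1)^0·(-1)^1 = -1.
v=∞: -11 < 0 and -221 < 0  ⇒  (a,b)_∞ = -1.
v=2: v_2(a)=8, v_2(b)=0; units ≡ 5, 3 (mod 8); ε·ε+αω+βω = 0·1+8·1+0·1 ≡ 0  ⇒  (a,b)_2 = +1.
v=5: a=5^-2·(≡4), b=5^0·(≡4) mod 5; (4|5)=+1, (4|5)=+1; (−1)^{-2·0·2}·(+1)^0·(+1)^-2 = +1.
v=17: a=17^0·(≡14), b=17^1·(≡4) mod 17; (14|17)=-1, (4|17)=+1; (−1)^{0·1·8}·(-1)^1·(+1)^0 = -1.
v=3: a=3^-2·(≡1), b=3^0·(≡1) mod 3; (1|3)=+1, (1|3)=+1; (−1)^{-2·0·1}·(+1)^0·(+1)^-2 = +1.
(-11, -221 / ℚ) ramifies at {11, 13, 17, ∞}: a division algebra.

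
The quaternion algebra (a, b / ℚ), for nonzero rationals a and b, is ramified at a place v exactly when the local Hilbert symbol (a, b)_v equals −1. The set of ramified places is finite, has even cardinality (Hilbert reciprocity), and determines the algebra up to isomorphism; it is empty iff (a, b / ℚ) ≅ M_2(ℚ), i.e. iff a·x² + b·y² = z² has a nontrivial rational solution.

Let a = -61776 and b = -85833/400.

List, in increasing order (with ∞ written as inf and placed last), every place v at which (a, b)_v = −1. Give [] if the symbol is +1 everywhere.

[2, 3, 13, inf]

(a, b) ≡ (-429, -33) mod (ℚ^×)²; places V = {2, 3, 5, 11, 13, 17, ∞}.
(a,b)_2: α=4, β=-4; u≡3, v≡7 (mod 8); ε(u)ε(v)=1·1, αω(v)=4·0, βω(u)=-4·1; sum ≡ 1  ⇒  -1.
(a,b)_17: α=0, u≡2; β=2, v≡1 (mod 17); (2|17)=+1, (1|17)=+1; sign (−1)^0·+1^2·+1^0 = +1.
(a,b)_3: α=3, u≡1; β=3, v≡1 (mod 3); (1|3)=+1, (1|3)=+1; sign (−1)^1·+1^3·+1^3 = -1.
(a,b)_13: α=1, u≡6; β=0, v≡11 (mod 13); (6|13)=-1, (11|13)=-1; sign (−1)^0·-1^0·-1^1 = -1.
(a,b)_5: α=0, u≡4; β=-2, v≡2 (mod 5); (4|5)=+1, (2|5)=-1; sign (−1)^0·+1^-2·-1^0 = +1.
(a,b)_11: α=1, u≡5; β=1, v≡10 (mod 11); (5|11)=+1, (10|11)=-1; sign (−1)^1·+1^1·-1^1 = +1.
(a,b)_∞: sgn(-429)=−, sgn(-33)=−, so -1.
(-429, -33 / ℚ) ramifies at {2, 3, 13, ∞}: a division algebra.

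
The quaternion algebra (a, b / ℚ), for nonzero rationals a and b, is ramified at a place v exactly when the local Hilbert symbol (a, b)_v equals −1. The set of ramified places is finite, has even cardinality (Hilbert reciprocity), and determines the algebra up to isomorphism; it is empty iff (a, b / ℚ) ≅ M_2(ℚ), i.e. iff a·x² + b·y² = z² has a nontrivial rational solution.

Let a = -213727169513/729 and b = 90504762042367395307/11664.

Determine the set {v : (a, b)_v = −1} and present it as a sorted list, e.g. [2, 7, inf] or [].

[2, 11, 13, 29]

Mod squares: a ≡ -127142873, b ≡ 403. Check v ∈ {∞, 2, 3, 11, 13, 23, 29, 31, 41, 43}.
v=41: a=41^2·(≡35), b=41^2·(≡6) mod 41; (35|41)=-1, (6|41)=-1; (−1)^{2·2·20}·(-1)^2·(-1)^2 = +1.
v=2: v_2(a)=0, v_2(b)=-4; units ≡ 7, 3 (mod 8); ε·ε+αω+βω = 1·1+0·1+-4·0 ≡ 1  ⇒  (a,b)_2 = -1.
v=23: a=23^1·(≡21), b=23^2·(≡4) mod 23; (21|23)=-1, (4|23)=+1; (−1)^{1·2·11}·(-1)^2·(+1)^1 = +1.
v=43: a=43^1·(≡4), b=43^2·(≡1) mod 43; (4|43)=+1, (1|43)=+1; (−1)^{1·2·21}·(+1)^2·(+1)^1 = +1.
v=31: a=31^1·(≡16), b=31^3·(≡29) mod 31; (16|31)=+1, (29|31)=-1; (−1)^{1·3·15}·(+1)^3·(-1)^1 = +1.
v=3: a=3^-6·(≡1), b=3^-6·(≡1) mod 3; (1|3)=+1, (1|3)=+1; (−1)^{-6·-6·1}·(+1)^-6·(+1)^-6 = +1.
v=29: a=29^1·(≡26), b=29^2·(≡26) mod 29; (26|29)=-1, (26|29)=-1; (−1)^{1·2·14}·(-1)^2·(-1)^1 = -1.
v=11: a=11^1·(≡4), b=11^0·(≡6) mod 11; (4|11)=+1, (6|11)=-1; (−1)^{1·0·5}·(+1)^0·(-1)^1 = -1.
v=13: a=13^1·(≡3), b=13^3·(≡5) mod 13; (3|13)=+1, (5|13)=-1; (−1)^{1·3·6}·(+1)^3·(-1)^1 = -1.
v=∞: -127142873 < 0 and 403 > 0  ⇒  (a,b)_∞ = +1.
|Ram(-127142873, 403)| = 4, even; anisotropic at {2, 11, 13, 29}.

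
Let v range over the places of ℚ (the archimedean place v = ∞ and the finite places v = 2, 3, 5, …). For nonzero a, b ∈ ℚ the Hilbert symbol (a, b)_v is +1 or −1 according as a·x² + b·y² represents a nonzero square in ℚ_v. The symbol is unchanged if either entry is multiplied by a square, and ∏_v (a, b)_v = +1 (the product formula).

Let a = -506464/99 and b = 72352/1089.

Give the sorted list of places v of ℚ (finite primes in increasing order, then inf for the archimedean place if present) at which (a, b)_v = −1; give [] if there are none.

(a, b) ≡ (-7106, 4522) mod (ℚ^×)²; places V = {2, 3, 7, 11, 17, 19, ∞}.
(a,b)_3: α=-2, u≡1; β=-2, v≡1 (mod 3); (1|3)=+1, (1|3)=+1; sign (−1)^0·+1^-2·+1^-2 = +1.
(a,b)_7: α=2, u≡3; β=1, v≡1 (mod 7); (3|7)=-1, (1|7)=+1; sign (−1)^0·-1^1·+1^2 = -1.
(a,b)_19: α=1, u≡5; β=1, v≡14 (mod 19); (5|19)=+1, (14|19)=-1; sign (−1)^1·+1^1·-1^1 = +1.
(a,b)_11: α=-1, u≡1; β=-2, v≡3 (mod 11); (1|11)=+1, (3|11)=+1; sign (−1)^0·+1^-2·+1^-1 = +1.
(a,b)_2: α=5, β=5; u≡7, v≡5 (mod 8); ε(u)ε(v)=1·0, αω(v)=5·1, βω(u)=5·0; sum ≡ 1  ⇒  -1.
(a,b)_∞: sgn(-7106)=−, sgn(4522)=+, so +1.
(a,b)_17: α=1, u≡14; β=1, v≡6 (mod 17); (14|17)=-1, (6|17)=-1; sign (−1)^0·-1^1·-1^1 = +1.
Ram(-7106, 4522) = {2, 7}; no ℚ_2-point on the conic.

[2, 7]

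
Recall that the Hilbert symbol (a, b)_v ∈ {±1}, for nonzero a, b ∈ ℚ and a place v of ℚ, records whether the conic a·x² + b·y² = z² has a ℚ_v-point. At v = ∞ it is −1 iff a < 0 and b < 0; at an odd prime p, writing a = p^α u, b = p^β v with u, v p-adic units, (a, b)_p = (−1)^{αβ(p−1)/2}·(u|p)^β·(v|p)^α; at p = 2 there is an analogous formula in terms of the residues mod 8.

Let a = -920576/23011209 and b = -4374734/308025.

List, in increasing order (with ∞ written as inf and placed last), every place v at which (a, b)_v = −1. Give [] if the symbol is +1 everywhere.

[2, 29, 31, inf]

Mod squares: a ≡ -899, b ≡ -14. Check v ∈ {∞, 2, 3, 5, 7, 13, 29, 31, 37, 41, 43}.
v=3: a=3^-4·(≡1), b=3^-2·(≡1) mod 3; (1|3)=+1, (1|3)=+1; (−1)^{-4·-2·1}·(+1)^-2·(+1)^-4 = +1.
v=37: a=37^0·(≡1), b=37^-2·(≡24) mod 37; (1|37)=+1, (24|37)=-1; (−1)^{0·-2·18}·(+1)^-2·(-1)^0 = +1.
v=41: a=41^-2·(≡17), b=41^0·(≡35) mod 41; (17|41)=-1, (35|41)=-1; (−1)^{-2·0·20}·(-1)^0·(-1)^-2 = +1.
v=13: a=13^-2·(≡7), b=13^2·(≡12) mod 13; (7|13)=-1, (12|13)=+1; (−1)^{-2·2·6}·(-1)^2·(+1)^-2 = +1.
v=31: a=31^1·(≡1), b=31^0·(≡26) mod 31; (1|31)=+1, (26|31)=-1; (−1)^{1·0·15}·(+1)^0·(-1)^1 = -1.
v=2: v_2(a)=10, v_2(b)=1; units ≡ 5, 1 (mod 8); ε·ε+αω+βω = 0·0+10·0+1·1 ≡ 1  ⇒  (a,b)_2 = -1.
v=7: a=7^0·(≡2), b=7^1·(≡3) mod 7; (2|7)=+1, (3|7)=-1; (−1)^{0·1·3}·(+1)^1·(-1)^0 = +1.
v=∞: -899 < 0 and -14 < 0  ⇒  (a,b)_∞ = -1.
v=29: a=29^1·(≡18), b=29^0·(≡2) mod 29; (18|29)=-1, (2|29)=-1; (−1)^{1·0·14}·(-1)^0·(-1)^1 = -1.
v=43: a=43^0·(≡31), b=43^2·(≡8) mod 43; (31|43)=+1, (8|43)=-1; (−1)^{0·2·21}·(+1)^2·(-1)^0 = +1.
v=5: a=5^0·(≡1), b=5^-2·(≡1) mod 5; (1|5)=+1, (1|5)=+1; (−1)^{0·-2·2}·(+1)^-2·(+1)^0 = +1.
(-899, -14 / ℚ) ramifies at {2, 29, 31, ∞}: a division algebra.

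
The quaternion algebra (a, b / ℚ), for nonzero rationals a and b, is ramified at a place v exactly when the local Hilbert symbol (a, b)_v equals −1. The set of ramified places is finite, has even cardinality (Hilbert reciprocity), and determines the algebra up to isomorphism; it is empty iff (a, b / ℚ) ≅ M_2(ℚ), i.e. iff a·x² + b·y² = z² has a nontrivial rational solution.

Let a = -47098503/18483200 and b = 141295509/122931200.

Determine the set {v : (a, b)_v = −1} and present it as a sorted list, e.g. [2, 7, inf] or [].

(a, b) ≡ (-46, 138) mod (ℚ^×)²; places V = {2, 3, 5, 7, 19, 23, 53, ∞}.
(a,b)_2: α=-11, β=-11; u≡1, v≡5 (mod 8); ε(u)ε(v)=0·0, αω(v)=-11·1, βω(u)=-11·0; sum ≡ 1  ⇒  -1.
(a,b)_∞: sgn(-46)=−, sgn(138)=+, so +1.
(a,b)_53: α=2, u≡46; β=2, v≡20 (mod 53); (46|53)=+1, (20|53)=-1; sign (−1)^0·+1^2·-1^2 = +1.
(a,b)_5: α=-2, u≡4; β=-2, v≡3 (mod 5); (4|5)=+1, (3|5)=-1; sign (−1)^0·+1^-2·-1^-2 = +1.
(a,b)_19: α=-2, u≡6; β=0, v≡11 (mod 19); (6|19)=+1, (11|19)=+1; sign (−1)^0·+1^0·+1^-2 = +1.
(a,b)_7: α=0, u≡3; β=-4, v≡6 (mod 7); (3|7)=-1, (6|7)=-1; sign (−1)^0·-1^-4·-1^0 = +1.
(a,b)_3: α=6, u≡2; β=7, v≡1 (mod 3); (2|3)=-1, (1|3)=+1; sign (−1)^0·-1^7·+1^6 = -1.
(a,b)_23: α=1, u≡10; β=1, v≡8 (mod 23); (10|23)=-1, (8|23)=+1; sign (−1)^1·-1^1·+1^1 = +1.
(-46, 138 / ℚ) ramifies at {2, 3}: a division algebra.

[2, 3]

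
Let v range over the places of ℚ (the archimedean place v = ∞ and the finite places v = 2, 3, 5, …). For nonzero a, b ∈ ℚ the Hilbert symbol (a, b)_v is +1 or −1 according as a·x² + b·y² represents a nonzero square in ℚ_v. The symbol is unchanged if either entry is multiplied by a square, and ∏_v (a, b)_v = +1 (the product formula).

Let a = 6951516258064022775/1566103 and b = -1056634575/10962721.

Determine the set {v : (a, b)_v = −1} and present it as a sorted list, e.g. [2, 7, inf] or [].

(a, b) ≡ (58815393, -87) mod (ℚ^×)²; places V = {2, 3, 5, 7, 11, 13, 17, 19, 23, 29, 41, 43, ∞}.
(a,b)_17: α=3, u≡1; β=2, v≡2 (mod 17); (1|17)=+1, (2|17)=+1; sign (−1)^0·+1^2·+1^3 = +1.
(a,b)_∞: sgn(58815393)=+, sgn(-87)=−, so +1.
(a,b)_43: α=-2, u≡16; β=-2, v≡18 (mod 43); (16|43)=+1, (18|43)=-1; sign (−1)^0·+1^-2·-1^-2 = +1.
(a,b)_19: α=1, u≡13; β=0, v≡3 (mod 19); (13|19)=-1, (3|19)=-1; sign (−1)^0·-1^0·-1^1 = -1.
(a,b)_3: α=5, u≡2; β=1, v≡1 (mod 3); (2|3)=-1, (1|3)=+1; sign (−1)^1·-1^1·+1^5 = +1.
(a,b)_29: α=3, u≡17; β=1, v≡26 (mod 29); (17|29)=-1, (26|29)=-1; sign (−1)^0·-1^1·-1^3 = +1.
(a,b)_5: α=2, u≡2; β=2, v≡2 (mod 5); (2|5)=-1, (2|5)=-1; sign (−1)^0·-1^2·-1^2 = +1.
(a,b)_2: α=0, β=0; u≡1, v≡1 (mod 8); ε(u)ε(v)=0·0, αω(v)=0·0, βω(u)=0·0; sum ≡ 0  ⇒  +1.
(a,b)_7: α=-1, u≡2; β=-2, v≡2 (mod 7); (2|7)=+1, (2|7)=+1; sign (−1)^0·+1^-2·+1^-1 = +1.
(a,b)_11: α=-2, u≡6; β=-2, v≡3 (mod 11); (6|11)=-1, (3|11)=+1; sign (−1)^0·-1^-2·+1^-2 = +1.
(a,b)_23: α=1, u≡11; β=0, v≡7 (mod 23); (11|23)=-1, (7|23)=-1; sign (−1)^0·-1^0·-1^1 = -1.
(a,b)_13: α=1, u≡9; β=0, v≡10 (mod 13); (9|13)=+1, (10|13)=+1; sign (−1)^0·+1^0·+1^1 = +1.
(a,b)_41: α=2, u≡33; β=2, v≡18 (mod 41); (33|41)=+1, (18|41)=+1; sign (−1)^0·+1^2·+1^2 = +1.
(58815393, -87 / ℚ) ramifies at {19, 23}: a division algebra.

[19, 23]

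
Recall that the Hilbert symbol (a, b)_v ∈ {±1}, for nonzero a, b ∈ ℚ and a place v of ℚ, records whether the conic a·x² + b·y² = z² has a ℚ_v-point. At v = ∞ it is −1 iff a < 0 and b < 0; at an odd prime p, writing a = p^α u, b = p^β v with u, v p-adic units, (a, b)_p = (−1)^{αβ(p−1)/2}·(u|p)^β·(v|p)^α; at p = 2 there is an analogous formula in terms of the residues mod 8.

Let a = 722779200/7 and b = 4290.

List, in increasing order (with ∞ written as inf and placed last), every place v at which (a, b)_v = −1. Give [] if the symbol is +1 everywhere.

[3, 7]

Mod squares: a ≡ 231, b ≡ 4290. Check v ∈ {∞, 2, 3, 5, 7, 11, 13}.
v=13: a=13^2·(≡3), b=13^1·(≡5) mod 13; (3|13)=+1, (5|13)=-1; (−1)^{2·1·6}·(+1)^1·(-1)^2 = +1.
v=2: v_2(a)=6, v_2(b)=1; units ≡ 7, 1 (mod 8); ε·ε+αω+βω = 1·0+6·0+1·0 ≡ 0  ⇒  (a,b)_2 = +1.
v=7: a=7^-1·(≡3), b=7^0·(≡6) mod 7; (3|7)=-1, (6|7)=-1; (−1)^{-1·0·3}·(-1)^0·(-1)^-1 = -1.
v=∞: 231 > 0 and 4290 > 0  ⇒  (a,b)_∞ = +1.
v=5: a=5^2·(≡4), b=5^1·(≡3) mod 5; (4|5)=+1, (3|5)=-1; (−1)^{2·1·2}·(+1)^1·(-1)^2 = +1.
v=3: a=3^5·(≡2), b=3^1·(≡2) mod 3; (2|3)=-1, (2|3)=-1; (−1)^{5·1·1}·(-1)^1·(-1)^5 = -1.
v=11: a=11^1·(≡6), b=11^1·(≡5) mod 11; (6|11)=-1, (5|11)=+1; (−1)^{1·1·5}·(-1)^1·(+1)^1 = +1.
|Ram(231, 4290)| = 2, even; anisotropic at {3, 7}.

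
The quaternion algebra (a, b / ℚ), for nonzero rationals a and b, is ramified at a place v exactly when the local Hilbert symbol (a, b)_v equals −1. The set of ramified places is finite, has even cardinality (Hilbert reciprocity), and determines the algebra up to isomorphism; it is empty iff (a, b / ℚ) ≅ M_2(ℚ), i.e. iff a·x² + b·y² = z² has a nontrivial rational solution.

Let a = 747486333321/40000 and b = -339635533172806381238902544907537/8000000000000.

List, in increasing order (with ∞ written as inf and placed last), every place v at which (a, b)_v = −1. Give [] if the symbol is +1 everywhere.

[7, 11]

(a, b) ≡ (4641, -34034) mod (ℚ^×)²; places V = {2, 3, 5, 7, 11, 13, 17, 37, ∞}.
(a,b)_∞: sgn(4641)=+, sgn(-34034)=−, so +1.
(a,b)_37: α=2, u≡3; β=4, v≡5 (mod 37); (3|37)=+1, (5|37)=-1; sign (−1)^0·+1^4·-1^2 = +1.
(a,b)_5: α=-4, u≡4; β=-12, v≡1 (mod 5); (4|5)=+1, (1|5)=+1; sign (−1)^0·+1^-12·+1^-4 = +1.
(a,b)_17: α=1, u≡4; β=3, v≡13 (mod 17); (4|17)=+1, (13|17)=+1; sign (−1)^0·+1^3·+1^1 = +1.
(a,b)_11: α=0, u≡6; β=1, v≡8 (mod 11); (6|11)=-1, (8|11)=-1; sign (−1)^0·-1^1·-1^0 = -1.
(a,b)_13: α=1, u≡11; β=3, v≡7 (mod 13); (11|13)=-1, (7|13)=-1; sign (−1)^0·-1^3·-1^1 = +1.
(a,b)_3: α=1, u≡2; β=8, v≡1 (mod 3); (2|3)=-1, (1|3)=+1; sign (−1)^0·-1^8·+1^1 = +1.
(a,b)_7: α=7, u≡3; β=17, v≡5 (mod 7); (3|7)=-1, (5|7)=-1; sign (−1)^1·-1^17·-1^7 = -1.
(a,b)_2: α=-6, β=-15; u≡1, v≡7 (mod 8); ε(u)ε(v)=0·1, αω(v)=-6·0, βω(u)=-15·0; sum ≡ 0  ⇒  +1.
Ram(4641, -34034) = {7, 11}; no ℚ_7-point on the conic.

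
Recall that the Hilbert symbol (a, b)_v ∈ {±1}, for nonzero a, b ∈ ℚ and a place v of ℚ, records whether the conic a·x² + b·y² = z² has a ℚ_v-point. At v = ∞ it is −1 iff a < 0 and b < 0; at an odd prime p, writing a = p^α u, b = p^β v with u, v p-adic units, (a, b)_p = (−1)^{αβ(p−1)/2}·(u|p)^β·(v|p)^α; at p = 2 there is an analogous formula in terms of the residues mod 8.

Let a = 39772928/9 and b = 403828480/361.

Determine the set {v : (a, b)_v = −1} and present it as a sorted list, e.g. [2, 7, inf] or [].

[2, 5, 11, 19, 23, 29]

(a, b) ≡ (155363, 1577455) mod (ℚ^×)²; places V = {2, 3, 5, 11, 13, 17, 19, 23, 29, 37, 43, ∞}.
(a,b)_3: α=-2, u≡2; β=0, v≡1 (mod 3); (2|3)=-1, (1|3)=+1; sign (−1)^0·-1^0·+1^-2 = +1.
(a,b)_2: α=8, β=8; u≡3, v≡7 (mod 8); ε(u)ε(v)=1·1, αω(v)=8·0, βω(u)=8·1; sum ≡ 1  ⇒  -1.
(a,b)_5: α=0, u≡2; β=1, v≡1 (mod 5); (2|5)=-1, (1|5)=+1; sign (−1)^0·-1^1·+1^0 = -1.
(a,b)_37: α=1, u≡31; β=0, v≡36 (mod 37); (31|37)=-1, (36|37)=+1; sign (−1)^0·-1^0·+1^1 = +1.
(a,b)_11: α=0, u≡7; β=1, v≡3 (mod 11); (7|11)=-1, (3|11)=+1; sign (−1)^0·-1^1·+1^0 = -1.
(a,b)_29: α=0, u≡17; β=1, v≡28 (mod 29); (17|29)=-1, (28|29)=+1; sign (−1)^0·-1^1·+1^0 = -1.
(a,b)_23: α=0, u≡7; β=1, v≡7 (mod 23); (7|23)=-1, (7|23)=-1; sign (−1)^0·-1^1·-1^0 = -1.
(a,b)_13: α=1, u≡4; β=0, v≡12 (mod 13); (4|13)=+1, (12|13)=+1; sign (−1)^0·+1^0·+1^1 = +1.
(a,b)_17: α=1, u≡3; β=0, v≡2 (mod 17); (3|17)=-1, (2|17)=+1; sign (−1)^0·-1^0·+1^1 = +1.
(a,b)_43: α=0, u≡23; β=1, v≡17 (mod 43); (23|43)=+1, (17|43)=+1; sign (−1)^0·+1^1·+1^0 = +1.
(a,b)_19: α=1, u≡7; β=-2, v≡10 (mod 19); (7|19)=+1, (10|19)=-1; sign (−1)^0·+1^-2·-1^1 = -1.
(a,b)_∞: sgn(155363)=+, sgn(1577455)=+, so +1.
(155363, 1577455 / ℚ) ramifies at {2, 5, 11, 19, 23, 29}: a division algebra.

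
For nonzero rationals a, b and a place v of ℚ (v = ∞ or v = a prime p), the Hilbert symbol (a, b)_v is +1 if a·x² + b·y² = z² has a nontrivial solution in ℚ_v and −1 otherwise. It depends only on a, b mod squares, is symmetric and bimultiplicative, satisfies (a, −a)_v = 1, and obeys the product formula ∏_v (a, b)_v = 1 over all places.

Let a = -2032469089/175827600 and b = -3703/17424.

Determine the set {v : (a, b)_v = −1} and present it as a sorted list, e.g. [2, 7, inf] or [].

(a, b) ≡ (-49321, -7) mod (ℚ^×)²; places V = {2, 3, 5, 7, 11, 13, 17, 23, 29, 31, 37, 43, ∞}.
(a,b)_2: α=-4, β=-4; u≡7, v≡1 (mod 8); ε(u)ε(v)=1·0, αω(v)=-4·0, βω(u)=-4·0; sum ≡ 0  ⇒  +1.
(a,b)_43: α=1, u≡24; β=0, v≡9 (mod 43); (24|43)=+1, (9|43)=+1; sign (−1)^0·+1^0·+1^1 = +1.
(a,b)_17: α=-2, u≡16; β=0, v≡14 (mod 17); (16|17)=+1, (14|17)=-1; sign (−1)^0·+1^0·-1^-2 = +1.
(a,b)_5: α=-2, u≡4; β=0, v≡3 (mod 5); (4|5)=+1, (3|5)=-1; sign (−1)^0·+1^0·-1^-2 = +1.
(a,b)_29: α=2, u≡8; β=0, v≡4 (mod 29); (8|29)=-1, (4|29)=+1; sign (−1)^0·-1^0·+1^2 = +1.
(a,b)_3: α=-2, u≡2; β=-2, v≡2 (mod 3); (2|3)=-1, (2|3)=-1; sign (−1)^0·-1^-2·-1^-2 = +1.
(a,b)_13: α=-2, u≡9; β=0, v≡7 (mod 13); (9|13)=+1, (7|13)=-1; sign (−1)^0·+1^0·-1^-2 = +1.
(a,b)_31: α=1, u≡12; β=0, v≡24 (mod 31); (12|31)=-1, (24|31)=-1; sign (−1)^0·-1^0·-1^1 = -1.
(a,b)_23: α=0, u≡22; β=2, v≡3 (mod 23); (22|23)=-1, (3|23)=+1; sign (−1)^0·-1^2·+1^0 = +1.
(a,b)_11: α=0, u≡3; β=-2, v≡4 (mod 11); (3|11)=+1, (4|11)=+1; sign (−1)^0·+1^-2·+1^0 = +1.
(a,b)_37: α=1, u≡21; β=0, v≡1 (mod 37); (21|37)=+1, (1|37)=+1; sign (−1)^0·+1^0·+1^1 = +1.
(a,b)_7: α=2, u≡2; β=1, v≡3 (mod 7); (2|7)=+1, (3|7)=-1; sign (−1)^0·+1^1·-1^2 = +1.
(a,b)_∞: sgn(-49321)=−, sgn(-7)=−, so -1.
Ram(-49321, -7) = {31, ∞}; no ℚ_31-point on the conic.

[31, inf]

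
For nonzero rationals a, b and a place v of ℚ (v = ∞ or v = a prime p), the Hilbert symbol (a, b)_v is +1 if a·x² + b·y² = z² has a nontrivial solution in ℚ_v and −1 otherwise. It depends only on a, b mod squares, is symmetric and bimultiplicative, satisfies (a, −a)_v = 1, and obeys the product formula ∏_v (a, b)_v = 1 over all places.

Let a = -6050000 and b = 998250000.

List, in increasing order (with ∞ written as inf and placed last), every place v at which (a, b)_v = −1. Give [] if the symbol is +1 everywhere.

[5, 11]

(a, b) ≡ (-5, 33) mod (ℚ^×)²; places V = {2, 3, 5, 11, ∞}.
(a,b)_11: α=2, u≡6; β=3, v≡9 (mod 11); (6|11)=-1, (9|11)=+1; sign (−1)^0·-1^3·+1^2 = -1.
(a,b)_2: α=4, β=4; u≡3, v≡1 (mod 8); ε(u)ε(v)=1·0, αω(v)=4·0, βω(u)=4·1; sum ≡ 0  ⇒  +1.
(a,b)_3: α=0, u≡1; β=1, v≡2 (mod 3); (1|3)=+1, (2|3)=-1; sign (−1)^0·+1^1·-1^0 = +1.
(a,b)_∞: sgn(-5)=−, sgn(33)=+, so +1.
(a,b)_5: α=5, u≡4; β=6, v≡3 (mod 5); (4|5)=+1, (3|5)=-1; sign (−1)^0·+1^6·-1^5 = -1.
Ram(-5, 33) = {5, 11}; no ℚ_5-point on the conic.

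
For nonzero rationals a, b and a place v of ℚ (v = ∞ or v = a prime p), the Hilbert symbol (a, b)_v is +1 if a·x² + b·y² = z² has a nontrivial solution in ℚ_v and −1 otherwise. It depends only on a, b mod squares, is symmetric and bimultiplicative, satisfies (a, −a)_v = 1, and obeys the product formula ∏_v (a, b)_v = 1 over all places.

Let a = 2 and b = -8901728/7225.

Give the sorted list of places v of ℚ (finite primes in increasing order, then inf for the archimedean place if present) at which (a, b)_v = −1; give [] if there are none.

(a, b) ≡ (2, -38) mod (ℚ^×)²; places V = {2, 5, 11, 17, 19, ∞}.
(a,b)_19: α=0, u≡2; β=1, v≡17 (mod 19); (2|19)=-1, (17|19)=+1; sign (−1)^0·-1^1·+1^0 = -1.
(a,b)_5: α=0, u≡2; β=-2, v≡3 (mod 5); (2|5)=-1, (3|5)=-1; sign (−1)^0·-1^-2·-1^0 = +1.
(a,b)_∞: sgn(2)=+, sgn(-38)=−, so +1.
(a,b)_2: α=1, β=5; u≡1, v≡5 (mod 8); ε(u)ε(v)=0·0, αω(v)=1·1, βω(u)=5·0; sum ≡ 1  ⇒  -1.
(a,b)_17: α=0, u≡2; β=-2, v≡2 (mod 17); (2|17)=+1, (2|17)=+1; sign (−1)^0·+1^-2·+1^0 = +1.
(a,b)_11: α=0, u≡2; β=4, v≡7 (mod 11); (2|11)=-1, (7|11)=-1; sign (−1)^0·-1^4·-1^0 = +1.
(2, -38 / ℚ) ramifies at {2, 19}: a division algebra.

[2, 19]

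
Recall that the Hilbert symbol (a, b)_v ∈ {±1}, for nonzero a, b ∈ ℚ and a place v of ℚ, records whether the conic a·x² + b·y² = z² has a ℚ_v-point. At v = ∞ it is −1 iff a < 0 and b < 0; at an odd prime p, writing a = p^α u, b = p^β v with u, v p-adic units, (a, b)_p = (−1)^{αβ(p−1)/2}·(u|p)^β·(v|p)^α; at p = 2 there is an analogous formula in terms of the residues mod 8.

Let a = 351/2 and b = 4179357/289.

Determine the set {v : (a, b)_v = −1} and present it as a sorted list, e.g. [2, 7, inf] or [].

(a, b) ≡ (78, 13) mod (ℚ^×)²; places V = {2, 3, 7, 13, 17, ∞}.
(a,b)_2: α=-1, β=0; u≡7, v≡5 (mod 8); ε(u)ε(v)=1·0, αω(v)=-1·1, βω(u)=0·0; sum ≡ 1  ⇒  -1.
(a,b)_∞: sgn(78)=+, sgn(13)=+, so +1.
(a,b)_13: α=1, u≡7; β=1, v≡4 (mod 13); (7|13)=-1, (4|13)=+1; sign (−1)^0·-1^1·+1^1 = -1.
(a,b)_3: α=3, u≡2; β=8, v≡1 (mod 3); (2|3)=-1, (1|3)=+1; sign (−1)^0·-1^8·+1^3 = +1.
(a,b)_7: α=0, u≡4; β=2, v≡6 (mod 7); (4|7)=+1, (6|7)=-1; sign (−1)^0·+1^2·-1^0 = +1.
(a,b)_17: α=0, u≡14; β=-2, v≡9 (mod 17); (14|17)=-1, (9|17)=+1; sign (−1)^0·-1^-2·+1^0 = +1.
(78, 13 / ℚ) ramifies at {2, 13}: a division algebra.

[2, 13]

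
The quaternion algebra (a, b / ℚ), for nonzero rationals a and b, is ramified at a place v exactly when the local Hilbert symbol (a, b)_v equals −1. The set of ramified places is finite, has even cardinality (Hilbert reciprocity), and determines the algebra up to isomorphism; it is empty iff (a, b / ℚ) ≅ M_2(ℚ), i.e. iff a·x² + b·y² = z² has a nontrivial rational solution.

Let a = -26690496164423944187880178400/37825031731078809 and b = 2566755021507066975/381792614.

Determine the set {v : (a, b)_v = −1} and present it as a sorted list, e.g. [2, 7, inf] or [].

Mod squares: a ≡ -63726, b ≡ 3354. Check v ∈ {∞, 2, 3, 5, 7, 13, 19, 29, 43}.
v=7: a=7^-6·(≡1), b=7^-4·(≡2) mod 7; (1|7)=+1, (2|7)=+1; (−1)^{-6·-4·3}·(+1)^-4·(+1)^-6 = +1.
v=29: a=29^6·(≡20), b=29^4·(≡8) mod 29; (20|29)=+1, (8|29)=-1; (−1)^{6·4·14}·(+1)^4·(-1)^6 = +1.
v=3: a=3^-7·(≡1), b=3^1·(≡2) mod 3; (1|3)=+1, (2|3)=-1; (−1)^{-7·1·1}·(+1)^1·(-1)^-7 = +1.
v=43: a=43^-5·(≡38), b=43^-3·(≡13) mod 43; (38|43)=+1, (13|43)=+1; (−1)^{-5·-3·21}·(+1)^-3·(+1)^-5 = -1.
v=∞: -63726 < 0 and 3354 > 0  ⇒  (a,b)_∞ = +1.
v=19: a=19^7·(≡11), b=19^4·(≡15) mod 19; (11|19)=+1, (15|19)=-1; (−1)^{7·4·9}·(+1)^4·(-1)^7 = -1.
v=5: a=5^2·(≡1), b=5^2·(≡1) mod 5; (1|5)=+1, (1|5)=+1; (−1)^{2·2·2}·(+1)^2·(+1)^2 = +1.
v=13: a=13^7·(≡9), b=13^5·(≡11) mod 13; (9|13)=+1, (11|13)=-1; (−1)^{7·5·6}·(+1)^5·(-1)^7 = -1.
v=2: v_2(a)=5, v_2(b)=-1; units ≡ 1, 5 (mod 8); ε·ε+αω+βω = 0·0+5·1+-1·0 ≡ 1  ⇒  (a,b)_2 = -1.
|Ram(-63726, 3354)| = 4, even; anisotropic at {2, 13, 19, 43}.

[2, 13, 19, 43]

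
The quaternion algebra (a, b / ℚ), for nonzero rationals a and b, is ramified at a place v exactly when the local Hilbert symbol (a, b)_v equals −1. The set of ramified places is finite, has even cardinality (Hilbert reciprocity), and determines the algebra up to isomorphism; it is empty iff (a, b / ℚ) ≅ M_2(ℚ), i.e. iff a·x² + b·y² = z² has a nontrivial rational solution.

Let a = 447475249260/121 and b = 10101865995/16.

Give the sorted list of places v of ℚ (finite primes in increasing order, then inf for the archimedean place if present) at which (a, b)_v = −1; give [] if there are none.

[2, 3, 5, 23]

(a, b) ≡ (139035, 155) mod (ℚ^×)²; places V = {2, 3, 5, 11, 13, 23, 31, ∞}.
(a,b)_∞: sgn(139035)=+, sgn(155)=+, so +1.
(a,b)_13: α=3, u≡1; β=2, v≡10 (mod 13); (1|13)=+1, (10|13)=+1; sign (−1)^0·+1^2·+1^3 = +1.
(a,b)_23: α=3, u≡15; β=2, v≡21 (mod 23); (15|23)=-1, (21|23)=-1; sign (−1)^0·-1^2·-1^3 = -1.
(a,b)_2: α=2, β=-4; u≡3, v≡3 (mod 8); ε(u)ε(v)=1·1, αω(v)=2·1, βω(u)=-4·1; sum ≡ 1  ⇒  -1.
(a,b)_5: α=1, u≡2; β=1, v≡4 (mod 5); (2|5)=-1, (4|5)=+1; sign (−1)^0·-1^1·+1^1 = -1.
(a,b)_3: α=3, u≡1; β=6, v≡2 (mod 3); (1|3)=+1, (2|3)=-1; sign (−1)^0·+1^6·-1^3 = -1.
(a,b)_11: α=-2, u≡6; β=0, v≡9 (mod 11); (6|11)=-1, (9|11)=+1; sign (−1)^0·-1^0·+1^-2 = +1.
(a,b)_31: α=1, u≡12; β=1, v≡16 (mod 31); (12|31)=-1, (16|31)=+1; sign (−1)^1·-1^1·+1^1 = +1.
Ram(139035, 155) = {2, 3, 5, 23}; no ℚ_2-point on the conic.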